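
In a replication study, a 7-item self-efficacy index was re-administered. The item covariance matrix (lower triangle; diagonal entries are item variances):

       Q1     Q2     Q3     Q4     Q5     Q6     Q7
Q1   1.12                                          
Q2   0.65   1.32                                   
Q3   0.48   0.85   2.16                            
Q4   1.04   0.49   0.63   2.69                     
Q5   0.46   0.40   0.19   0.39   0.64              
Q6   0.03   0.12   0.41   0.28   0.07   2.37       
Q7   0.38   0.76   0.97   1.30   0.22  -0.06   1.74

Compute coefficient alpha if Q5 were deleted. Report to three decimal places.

α = 0.712

Remaining items: Q1, Q2, Q3, Q4, Q6, Q7 (k = 6).
sum of item variances = 1.12 + 1.32 + 2.16 + 2.69 + 2.37 + 1.74 = 11.40
σ²_total = 11.40 + 2 × 8.33 = 28.06
α (item deleted) = (6/5)·(1 − 11.40/28.06) = 0.712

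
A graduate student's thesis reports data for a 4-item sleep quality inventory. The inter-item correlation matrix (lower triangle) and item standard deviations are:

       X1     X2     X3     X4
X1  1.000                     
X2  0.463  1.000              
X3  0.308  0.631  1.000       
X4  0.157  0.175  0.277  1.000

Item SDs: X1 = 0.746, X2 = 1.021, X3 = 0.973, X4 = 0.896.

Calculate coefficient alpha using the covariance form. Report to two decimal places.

coefficient alpha = 0.67

Σσ²ᵢ = 0.746² + 1.021² + 0.973² + 0.896² = 3.3485
Covariances σ_ij = r_ij · s_i · s_j:
  σ(X1,X2) = 0.463 × 0.746 × 1.021 = 0.3527
  σ(X1,X3) = 0.308 × 0.746 × 0.973 = 0.2236
  σ(X1,X4) = 0.157 × 0.746 × 0.896 = 0.1049
  σ(X2,X3) = 0.631 × 1.021 × 0.973 = 0.6269
  σ(X2,X4) = 0.175 × 1.021 × 0.896 = 0.1601
  σ(X3,X4) = 0.277 × 0.973 × 0.896 = 0.2415
σ²_T = Σσ²ᵢ + 2·Σσ_ij = 3.3485 + 2 × 1.7097 = 6.7679
α = (4/3)·(1 − 3.3485/6.7679) = 0.67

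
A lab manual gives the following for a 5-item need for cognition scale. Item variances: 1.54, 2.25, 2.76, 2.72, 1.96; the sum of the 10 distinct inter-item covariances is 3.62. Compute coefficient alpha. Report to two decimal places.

coefficient alpha = 0.49

ΣVar(i) = 1.54 + 2.25 + 2.76 + 2.72 + 1.96 = 11.23
Sum of distinct covariances = 3.62
σ²_T = ΣVar(i) + 2·Σcov = 11.23 + 2 × 3.62 = 18.47
α = (5/4)·(1 − 11.23/18.47) = 0.49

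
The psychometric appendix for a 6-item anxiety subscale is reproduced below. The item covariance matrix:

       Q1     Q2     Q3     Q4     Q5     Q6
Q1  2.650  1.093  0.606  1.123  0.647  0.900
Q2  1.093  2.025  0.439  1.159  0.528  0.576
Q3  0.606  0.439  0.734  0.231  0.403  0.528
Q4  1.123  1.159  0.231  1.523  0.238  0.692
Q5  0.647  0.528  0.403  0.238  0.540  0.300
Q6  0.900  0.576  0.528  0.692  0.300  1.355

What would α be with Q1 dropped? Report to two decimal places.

α = 0.78

Remaining items: Q2, Q3, Q4, Q5, Q6 (k = 5).
sum of item variances = 2.025 + 0.734 + 1.523 + 0.540 + 1.355 = 6.177
total variance = 6.177 + 2 × 5.094 = 16.365
α (item deleted) = (5/4)·(1 − 6.177/16.365) = 0.78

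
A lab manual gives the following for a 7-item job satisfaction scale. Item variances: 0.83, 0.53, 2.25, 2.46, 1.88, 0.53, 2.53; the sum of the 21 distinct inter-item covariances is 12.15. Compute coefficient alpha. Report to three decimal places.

α = 0.803

ΣVar(i) = 0.83 + 0.53 + 2.25 + 2.46 + 1.88 + 0.53 + 2.53 = 11.01
Sum of distinct covariances = 12.15
σ²_total = ΣVar(i) + 2·Σcov = 11.01 + 2 × 12.15 = 35.31
α = (7/6)·(1 − 11.01/35.31) = 0.803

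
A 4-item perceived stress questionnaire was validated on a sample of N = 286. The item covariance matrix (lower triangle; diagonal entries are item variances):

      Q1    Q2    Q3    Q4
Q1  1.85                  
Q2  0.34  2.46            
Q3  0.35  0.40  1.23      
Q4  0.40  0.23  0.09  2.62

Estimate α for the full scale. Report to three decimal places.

α = 0.410

sum of item variances = 1.85 + 2.46 + 1.23 + 2.62 = 8.16
Sum of off-diagonal covariances = 1.81
σ²_total = 8.16 + 2 × 1.81 = 11.78
α = (k/(k−1))·(1 − sum of item variances/σ²_total) = (4/3)·(1 − 8.16/11.78) = 0.410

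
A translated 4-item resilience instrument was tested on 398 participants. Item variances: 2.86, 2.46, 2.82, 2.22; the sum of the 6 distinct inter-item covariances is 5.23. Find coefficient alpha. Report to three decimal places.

sum of item variances = 2.86 + 2.46 + 2.82 + 2.22 = 10.36
Sum of distinct covariances = 5.23
σ²_total = sum of item variances + 2·Σcov = 10.36 + 2 × 5.23 = 20.82
α = (4/3)·(1 − 10.36/20.82) = 0.670

coefficient alpha = 0.670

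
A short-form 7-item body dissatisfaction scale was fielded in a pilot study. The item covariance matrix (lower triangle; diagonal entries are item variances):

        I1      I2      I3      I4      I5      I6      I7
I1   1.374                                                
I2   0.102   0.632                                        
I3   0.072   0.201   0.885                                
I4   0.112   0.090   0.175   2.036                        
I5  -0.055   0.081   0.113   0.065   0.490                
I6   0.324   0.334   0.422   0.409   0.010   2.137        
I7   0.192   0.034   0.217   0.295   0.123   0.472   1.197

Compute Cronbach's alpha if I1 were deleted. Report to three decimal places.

Remaining items: I2, I3, I4, I5, I6, I7 (k = 6).
ΣVar(i) = 0.632 + 0.885 + 2.036 + 0.490 + 2.137 + 1.197 = 7.377
σ²_T = 7.377 + 2 × 3.041 = 13.459
α (item deleted) = (6/5)·(1 − 7.377/13.459) = 0.542

Cronbach's alpha = 0.542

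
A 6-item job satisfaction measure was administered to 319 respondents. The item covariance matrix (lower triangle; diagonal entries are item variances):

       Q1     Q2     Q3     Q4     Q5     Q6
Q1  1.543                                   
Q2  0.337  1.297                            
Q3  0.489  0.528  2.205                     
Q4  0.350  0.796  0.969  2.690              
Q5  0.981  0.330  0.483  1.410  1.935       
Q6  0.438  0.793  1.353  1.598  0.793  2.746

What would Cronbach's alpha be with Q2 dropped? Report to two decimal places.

Cronbach's alpha = 0.77

Remaining items: Q1, Q3, Q4, Q5, Q6 (k = 5).
Σσ²ᵢ = 1.543 + 2.205 + 2.690 + 1.935 + 2.746 = 11.119
total variance = 11.119 + 2 × 8.864 = 28.847
α (item deleted) = (5/4)·(1 − 11.119/28.847) = 0.77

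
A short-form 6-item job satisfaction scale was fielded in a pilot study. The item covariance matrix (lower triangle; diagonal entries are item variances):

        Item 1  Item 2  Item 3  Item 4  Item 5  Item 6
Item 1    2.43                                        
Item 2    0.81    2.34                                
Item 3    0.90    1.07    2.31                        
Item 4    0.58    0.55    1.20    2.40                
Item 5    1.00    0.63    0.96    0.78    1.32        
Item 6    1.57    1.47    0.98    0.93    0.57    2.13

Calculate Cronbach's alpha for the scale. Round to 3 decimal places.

Σσ²ᵢ = 2.43 + 2.34 + 2.31 + 2.40 + 1.32 + 2.13 = 12.93
Sum of off-diagonal covariances = 14.00
total variance = 12.93 + 2 × 14.00 = 40.93
α = (k/(k−1))·(1 − Σσ²ᵢ/total variance) = (6/5)·(1 − 12.93/40.93) = 0.821

Cronbach's alpha = 0.821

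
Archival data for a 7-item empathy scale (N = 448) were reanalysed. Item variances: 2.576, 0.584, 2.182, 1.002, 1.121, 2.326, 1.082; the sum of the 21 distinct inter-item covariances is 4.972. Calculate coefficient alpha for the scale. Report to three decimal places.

coefficient alpha = 0.557

Σσᵢ² = 2.576 + 0.584 + 2.182 + 1.002 + 1.121 + 2.326 + 1.082 = 10.873
Sum of distinct covariances = 4.972
σ²_total = Σσᵢ² + 2·Σcov = 10.873 + 2 × 4.972 = 20.817
α = (7/6)·(1 − 10.873/20.817) = 0.557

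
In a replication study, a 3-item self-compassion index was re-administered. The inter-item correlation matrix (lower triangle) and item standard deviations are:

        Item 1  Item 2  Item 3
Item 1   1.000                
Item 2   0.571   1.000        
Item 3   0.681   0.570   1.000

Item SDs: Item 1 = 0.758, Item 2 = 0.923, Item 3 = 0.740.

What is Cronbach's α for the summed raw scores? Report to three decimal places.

Σσ²ᵢ = 0.758² + 0.923² + 0.740² = 1.9741
Covariances σ_ij = r_ij · s_i · s_j:
  σ(Item 1,Item 2) = 0.571 × 0.758 × 0.923 = 0.3995
  σ(Item 1,Item 3) = 0.681 × 0.758 × 0.740 = 0.3820
  σ(Item 2,Item 3) = 0.570 × 0.923 × 0.740 = 0.3893
σ²_T = Σσ²ᵢ + 2·Σσ_ij = 1.9741 + 2 × 1.1708 = 4.3157
α = (3/2)·(1 − 1.9741/4.3157) = 0.814

α = 0.814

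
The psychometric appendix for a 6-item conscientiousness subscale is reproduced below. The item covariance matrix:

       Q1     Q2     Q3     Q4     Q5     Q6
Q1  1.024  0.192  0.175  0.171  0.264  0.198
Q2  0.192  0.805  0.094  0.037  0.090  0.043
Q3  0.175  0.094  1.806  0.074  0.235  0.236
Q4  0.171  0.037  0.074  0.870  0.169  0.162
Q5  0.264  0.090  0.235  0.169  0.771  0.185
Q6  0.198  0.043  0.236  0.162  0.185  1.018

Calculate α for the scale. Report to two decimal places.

α = 0.51

sum of item variances = 1.024 + 0.805 + 1.806 + 0.870 + 0.771 + 1.018 = 6.294
Sum of the distinct covariances = 2.325
Var(T) = 6.294 + 2 × 2.325 = 10.944
α = (k/(k−1))·(1 − sum of item variances/Var(T)) = (6/5)·(1 − 6.294/10.944) = 0.51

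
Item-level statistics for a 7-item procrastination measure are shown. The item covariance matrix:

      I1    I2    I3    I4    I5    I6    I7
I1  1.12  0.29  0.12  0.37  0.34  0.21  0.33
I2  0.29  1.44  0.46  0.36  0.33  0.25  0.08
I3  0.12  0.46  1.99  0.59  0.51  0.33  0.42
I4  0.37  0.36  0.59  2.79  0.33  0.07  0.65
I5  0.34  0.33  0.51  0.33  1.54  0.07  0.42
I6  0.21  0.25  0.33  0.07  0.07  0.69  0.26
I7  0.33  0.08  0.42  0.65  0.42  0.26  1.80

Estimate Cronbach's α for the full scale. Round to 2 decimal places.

sum of item variances = 1.12 + 1.44 + 1.99 + 2.79 + 1.54 + 0.69 + 1.80 = 11.37
Sum of the distinct covariances = 6.79
total variance = 11.37 + 2 × 6.79 = 24.95
α = (k/(k−1))·(1 − sum of item variances/total variance) = (7/6)·(1 − 11.37/24.95) = 0.64

α = 0.64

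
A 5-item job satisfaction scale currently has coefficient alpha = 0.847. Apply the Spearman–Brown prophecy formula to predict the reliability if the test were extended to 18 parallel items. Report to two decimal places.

Length factor m = 18/5 = 3.6000
α' = m·α / (1 + (m−1)·α)
   = 18/5 × 0.847 / (1 + (18/5 − 1) × 0.847)
   = 3.0492 / 3.2022 = 0.95

predicted reliability = 0.95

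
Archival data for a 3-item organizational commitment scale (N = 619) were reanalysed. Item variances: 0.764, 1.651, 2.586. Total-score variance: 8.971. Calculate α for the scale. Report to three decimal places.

α = 0.664

Σσ²ᵢ = 0.764 + 1.651 + 2.586 = 5.001
α = (k/(k−1))·(1 − Σσ²ᵢ/Var(T)) = (3/2)·(1 − 5.001/8.971) = 0.664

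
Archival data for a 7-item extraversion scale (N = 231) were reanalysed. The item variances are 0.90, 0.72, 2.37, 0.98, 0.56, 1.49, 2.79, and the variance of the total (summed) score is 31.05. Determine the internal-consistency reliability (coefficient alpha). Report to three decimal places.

ΣVar(i) = 0.90 + 0.72 + 2.37 + 0.98 + 0.56 + 1.49 + 2.79 = 9.81
α = (k/(k−1))·(1 − ΣVar(i)/σ²_total) = (7/6)·(1 − 9.81/31.05) = 0.798

α = 0.798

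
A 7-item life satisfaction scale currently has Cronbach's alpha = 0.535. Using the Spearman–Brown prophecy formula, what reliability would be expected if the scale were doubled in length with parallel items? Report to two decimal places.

Length factor m = 2
α' = m·α / (1 + (m−1)·α)
   = 2 × 0.535 / (1 + (2 − 1) × 0.535)
   = 1.0700 / 1.5350 = 0.70

predicted reliability = 0.70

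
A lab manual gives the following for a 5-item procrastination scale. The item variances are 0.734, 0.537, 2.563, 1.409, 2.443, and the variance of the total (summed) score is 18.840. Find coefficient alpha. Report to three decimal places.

coefficient alpha = 0.740

Σσ²ᵢ = 0.734 + 0.537 + 2.563 + 1.409 + 2.443 = 7.686
α = (k/(k−1))·(1 − Σσ²ᵢ/Var(T)) = (5/4)·(1 − 7.686/18.840) = 0.740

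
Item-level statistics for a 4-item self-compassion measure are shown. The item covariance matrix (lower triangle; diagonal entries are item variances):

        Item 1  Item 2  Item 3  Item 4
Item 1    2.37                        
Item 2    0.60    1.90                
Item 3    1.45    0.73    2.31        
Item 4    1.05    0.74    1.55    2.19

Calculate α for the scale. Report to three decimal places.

sum of item variances = 2.37 + 1.90 + 2.31 + 2.19 = 8.77
Sum of off-diagonal covariances = 6.12
σ²_total = 8.77 + 2 × 6.12 = 21.01
α = (k/(k−1))·(1 − sum of item variances/σ²_total) = (4/3)·(1 − 8.77/21.01) = 0.777

α = 0.777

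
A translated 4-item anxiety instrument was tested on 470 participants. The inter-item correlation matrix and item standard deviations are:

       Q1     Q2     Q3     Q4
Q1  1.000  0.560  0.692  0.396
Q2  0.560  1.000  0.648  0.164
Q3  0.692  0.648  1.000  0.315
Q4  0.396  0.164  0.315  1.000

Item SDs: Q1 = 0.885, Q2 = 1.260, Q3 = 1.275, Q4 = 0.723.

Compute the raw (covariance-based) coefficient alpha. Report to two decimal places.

Σσ²ᵢ = 0.885² + 1.260² + 1.275² + 0.723² = 4.5192
Covariances σ_ij = r_ij · s_i · s_j:
  σ(Q1,Q2) = 0.560 × 0.885 × 1.260 = 0.6245
  σ(Q1,Q3) = 0.692 × 0.885 × 1.275 = 0.7808
  σ(Q1,Q4) = 0.396 × 0.885 × 0.723 = 0.2534
  σ(Q2,Q3) = 0.648 × 1.260 × 1.275 = 1.0410
  σ(Q2,Q4) = 0.164 × 1.260 × 0.723 = 0.1494
  σ(Q3,Q4) = 0.315 × 1.275 × 0.723 = 0.2904
σ²_T = Σσ²ᵢ + 2·Σσ_ij = 4.5192 + 2 × 3.1395 = 10.7982
α = (4/3)·(1 − 4.5192/10.7982) = 0.78

coefficient alpha = 0.78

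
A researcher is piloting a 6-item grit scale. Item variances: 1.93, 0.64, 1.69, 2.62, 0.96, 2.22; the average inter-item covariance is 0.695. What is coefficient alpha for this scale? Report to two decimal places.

Σσᵢ² = 1.93 + 0.64 + 1.69 + 2.62 + 0.96 + 2.22 = 10.06
Sum of the 15 distinct covariances = 15 × 0.695 = 10.425
total variance = Σσᵢ² + 2·Σcov = 10.06 + 2 × 10.425 = 30.910
α = (6/5)·(1 − 10.06/30.910) = 0.81

α = 0.81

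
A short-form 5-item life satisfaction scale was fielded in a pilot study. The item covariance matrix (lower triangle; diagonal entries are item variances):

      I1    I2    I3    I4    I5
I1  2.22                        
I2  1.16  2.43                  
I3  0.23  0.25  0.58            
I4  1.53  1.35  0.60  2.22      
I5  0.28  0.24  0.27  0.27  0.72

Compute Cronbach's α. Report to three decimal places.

α = 0.753

sum of item variances = 2.22 + 2.43 + 0.58 + 2.22 + 0.72 = 8.17
Σ_{i<j} σ_ij = 6.18
σ²_T = 8.17 + 2 × 6.18 = 20.53
α = (k/(k−1))·(1 − sum of item variances/σ²_T) = (5/4)·(1 − 8.17/20.53) = 0.753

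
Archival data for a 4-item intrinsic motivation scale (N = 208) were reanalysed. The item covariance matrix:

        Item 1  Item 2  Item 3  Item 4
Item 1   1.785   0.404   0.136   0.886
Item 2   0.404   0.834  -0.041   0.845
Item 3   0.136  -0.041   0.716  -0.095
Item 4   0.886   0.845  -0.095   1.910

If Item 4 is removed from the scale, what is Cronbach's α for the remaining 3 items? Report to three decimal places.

α = 0.345

Remaining items: Item 1, Item 2, Item 3 (k = 3).
Σσᵢ² = 1.785 + 0.834 + 0.716 = 3.335
σ²_total = 3.335 + 2 × 0.499 = 4.333
α (item deleted) = (3/2)·(1 − 3.335/4.333) = 0.345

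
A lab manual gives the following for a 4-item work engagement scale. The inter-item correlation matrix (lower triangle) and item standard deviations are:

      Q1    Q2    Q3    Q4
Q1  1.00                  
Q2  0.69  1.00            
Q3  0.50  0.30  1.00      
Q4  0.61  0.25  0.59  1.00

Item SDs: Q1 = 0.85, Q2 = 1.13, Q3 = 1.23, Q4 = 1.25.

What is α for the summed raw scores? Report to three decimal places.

Σσ²ᵢ = 0.85² + 1.13² + 1.23² + 1.25² = 5.0748
Covariances σ_ij = r_ij · s_i · s_j:
  σ(Q1,Q2) = 0.69 × 0.85 × 1.13 = 0.6627
  σ(Q1,Q3) = 0.50 × 0.85 × 1.23 = 0.5227
  σ(Q1,Q4) = 0.61 × 0.85 × 1.25 = 0.6481
  σ(Q2,Q3) = 0.30 × 1.13 × 1.23 = 0.4170
  σ(Q2,Q4) = 0.25 × 1.13 × 1.25 = 0.3531
  σ(Q3,Q4) = 0.59 × 1.23 × 1.25 = 0.9071
σ²_T = Σσ²ᵢ + 2·Σσ_ij = 5.0748 + 2 × 3.5107 = 12.0962
α = (4/3)·(1 − 5.0748/12.0962) = 0.774

α = 0.774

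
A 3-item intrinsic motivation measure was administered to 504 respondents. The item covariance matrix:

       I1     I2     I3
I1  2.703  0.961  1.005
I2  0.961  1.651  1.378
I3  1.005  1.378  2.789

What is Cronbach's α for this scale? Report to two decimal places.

ΣVar(i) = 2.703 + 1.651 + 2.789 = 7.143
Sum of the distinct covariances = 3.344
σ²_T = 7.143 + 2 × 3.344 = 13.831
α = (k/(k−1))·(1 − ΣVar(i)/σ²_T) = (3/2)·(1 − 7.143/13.831) = 0.73

α = 0.73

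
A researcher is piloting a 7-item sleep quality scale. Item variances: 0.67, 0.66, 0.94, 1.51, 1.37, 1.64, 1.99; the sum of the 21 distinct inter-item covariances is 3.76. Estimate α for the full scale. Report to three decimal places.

Σσ²ᵢ = 0.67 + 0.66 + 0.94 + 1.51 + 1.37 + 1.64 + 1.99 = 8.78
Sum of distinct covariances = 3.76
σ²_T = Σσ²ᵢ + 2·Σcov = 8.78 + 2 × 3.76 = 16.30
α = (7/6)·(1 − 8.78/16.30) = 0.538

α = 0.538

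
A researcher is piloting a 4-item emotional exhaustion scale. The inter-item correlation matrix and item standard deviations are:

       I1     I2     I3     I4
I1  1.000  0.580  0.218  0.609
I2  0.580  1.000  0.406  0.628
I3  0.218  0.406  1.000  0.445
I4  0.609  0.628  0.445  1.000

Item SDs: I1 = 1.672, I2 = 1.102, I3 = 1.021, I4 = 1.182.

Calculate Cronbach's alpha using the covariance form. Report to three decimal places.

α = 0.774

Σσ²ᵢ = 1.672² + 1.102² + 1.021² + 1.182² = 6.4496
Covariances σ_ij = r_ij · s_i · s_j:
  σ(I1,I2) = 0.580 × 1.672 × 1.102 = 1.0687
  σ(I1,I3) = 0.218 × 1.672 × 1.021 = 0.3722
  σ(I1,I4) = 0.609 × 1.672 × 1.182 = 1.2036
  σ(I2,I3) = 0.406 × 1.102 × 1.021 = 0.4568
  σ(I2,I4) = 0.628 × 1.102 × 1.182 = 0.8180
  σ(I3,I4) = 0.445 × 1.021 × 1.182 = 0.5370
σ²_T = Σσ²ᵢ + 2·Σσ_ij = 6.4496 + 2 × 4.4563 = 15.3622
α = (4/3)·(1 − 6.4496/15.3622) = 0.774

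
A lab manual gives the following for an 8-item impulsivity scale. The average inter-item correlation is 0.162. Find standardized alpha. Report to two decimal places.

standardized alpha = 0.61

Standardized α = k·r̄ / (1 + (k−1)·r̄) = 8 × 0.162 / (1 + 7 × 0.162)
  = 1.2960 / 2.1340 = 0.61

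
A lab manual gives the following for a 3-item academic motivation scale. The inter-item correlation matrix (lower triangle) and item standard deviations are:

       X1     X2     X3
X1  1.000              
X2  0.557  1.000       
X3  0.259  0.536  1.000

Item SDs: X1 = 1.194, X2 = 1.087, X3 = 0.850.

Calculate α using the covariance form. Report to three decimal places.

Σσ²ᵢ = 1.194² + 1.087² + 0.850² = 3.3297
Covariances σ_ij = r_ij · s_i · s_j:
  σ(X1,X2) = 0.557 × 1.194 × 1.087 = 0.7229
  σ(X1,X3) = 0.259 × 1.194 × 0.850 = 0.2629
  σ(X2,X3) = 0.536 × 1.087 × 0.850 = 0.4952
σ²_T = Σσ²ᵢ + 2·Σσ_ij = 3.3297 + 2 × 1.4810 = 6.2917
α = (3/2)·(1 − 3.3297/6.2917) = 0.706

α = 0.706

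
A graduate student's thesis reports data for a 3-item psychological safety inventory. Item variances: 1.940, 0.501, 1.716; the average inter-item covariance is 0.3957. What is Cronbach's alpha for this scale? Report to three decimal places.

ΣVar(i) = 1.940 + 0.501 + 1.716 = 4.157
Sum of the 3 distinct covariances = 3 × 0.3957 = 1.1871
Var(T) = ΣVar(i) + 2·Σcov = 4.157 + 2 × 1.1871 = 6.5312
α = (3/2)·(1 − 4.157/6.5312) = 0.545

Cronbach's alpha = 0.545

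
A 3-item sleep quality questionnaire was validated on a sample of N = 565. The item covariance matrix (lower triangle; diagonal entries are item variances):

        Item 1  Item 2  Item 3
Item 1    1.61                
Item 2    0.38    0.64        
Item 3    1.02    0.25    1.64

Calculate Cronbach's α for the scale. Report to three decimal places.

α = 0.688

sum of item variances = 1.61 + 0.64 + 1.64 = 3.89
Sum of off-diagonal covariances = 1.65
total variance = 3.89 + 2 × 1.65 = 7.19
α = (k/(k−1))·(1 − sum of item variances/total variance) = (3/2)·(1 − 3.89/7.19) = 0.688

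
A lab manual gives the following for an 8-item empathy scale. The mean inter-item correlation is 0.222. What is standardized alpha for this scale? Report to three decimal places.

standardized alpha = 0.695

Standardized α = k·r̄ / (1 + (k−1)·r̄) = 8 × 0.222 / (1 + 7 × 0.222)
  = 1.7760 / 2.5540 = 0.695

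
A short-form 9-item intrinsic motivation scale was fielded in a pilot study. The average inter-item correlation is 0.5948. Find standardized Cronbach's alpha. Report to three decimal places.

Standardized α = k·r̄ / (1 + (k−1)·r̄) = 9 × 0.5948 / (1 + 8 × 0.5948)
  = 5.3532 / 5.7584 = 0.930

α = 0.930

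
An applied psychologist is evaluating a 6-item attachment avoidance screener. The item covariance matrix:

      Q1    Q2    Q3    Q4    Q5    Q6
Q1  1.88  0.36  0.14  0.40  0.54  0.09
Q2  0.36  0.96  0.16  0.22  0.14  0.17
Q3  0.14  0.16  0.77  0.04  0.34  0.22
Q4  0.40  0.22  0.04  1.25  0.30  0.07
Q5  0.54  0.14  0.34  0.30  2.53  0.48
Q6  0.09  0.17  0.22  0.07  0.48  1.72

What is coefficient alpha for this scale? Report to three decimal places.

coefficient alpha = 0.535

Σσ²ᵢ = 1.88 + 0.96 + 0.77 + 1.25 + 2.53 + 1.72 = 9.11
Sum of the distinct covariances = 3.67
σ²_total = 9.11 + 2 × 3.67 = 16.45
α = (k/(k−1))·(1 − Σσ²ᵢ/σ²_total) = (6/5)·(1 − 9.11/16.45) = 0.535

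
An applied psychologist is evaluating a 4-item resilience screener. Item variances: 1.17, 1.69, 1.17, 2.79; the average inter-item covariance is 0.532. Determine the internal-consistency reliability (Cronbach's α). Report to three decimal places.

Σσ²ᵢ = 1.17 + 1.69 + 1.17 + 2.79 = 6.82
Sum of the 6 distinct covariances = 6 × 0.532 = 3.192
σ²_total = Σσ²ᵢ + 2·Σcov = 6.82 + 2 × 3.192 = 13.204
α = (4/3)·(1 − 6.82/13.204) = 0.645

Cronbach's α = 0.645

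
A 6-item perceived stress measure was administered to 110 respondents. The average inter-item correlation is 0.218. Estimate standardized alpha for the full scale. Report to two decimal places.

Standardized α = k·r̄ / (1 + (k−1)·r̄) = 6 × 0.218 / (1 + 5 × 0.218)
  = 1.3080 / 2.0900 = 0.63

α = 0.63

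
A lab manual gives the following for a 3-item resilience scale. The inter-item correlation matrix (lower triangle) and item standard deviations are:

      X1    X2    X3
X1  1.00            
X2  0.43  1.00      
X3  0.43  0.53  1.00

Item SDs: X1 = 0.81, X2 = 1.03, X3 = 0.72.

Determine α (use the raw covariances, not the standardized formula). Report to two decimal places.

Σσ²ᵢ = 0.81² + 1.03² + 0.72² = 2.2354
Covariances σ_ij = r_ij · s_i · s_j:
  σ(X1,X2) = 0.43 × 0.81 × 1.03 = 0.3587
  σ(X1,X3) = 0.43 × 0.81 × 0.72 = 0.2508
  σ(X2,X3) = 0.53 × 1.03 × 0.72 = 0.3930
σ²_T = Σσ²ᵢ + 2·Σσ_ij = 2.2354 + 2 × 1.0025 = 4.2404
α = (3/2)·(1 − 2.2354/4.2404) = 0.71

α = 0.71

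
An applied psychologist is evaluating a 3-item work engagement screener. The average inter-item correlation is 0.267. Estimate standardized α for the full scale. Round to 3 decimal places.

α = 0.522

Standardized α = k·r̄ / (1 + (k−1)·r̄) = 3 × 0.267 / (1 + 2 × 0.267)
  = 0.8010 / 1.5340 = 0.522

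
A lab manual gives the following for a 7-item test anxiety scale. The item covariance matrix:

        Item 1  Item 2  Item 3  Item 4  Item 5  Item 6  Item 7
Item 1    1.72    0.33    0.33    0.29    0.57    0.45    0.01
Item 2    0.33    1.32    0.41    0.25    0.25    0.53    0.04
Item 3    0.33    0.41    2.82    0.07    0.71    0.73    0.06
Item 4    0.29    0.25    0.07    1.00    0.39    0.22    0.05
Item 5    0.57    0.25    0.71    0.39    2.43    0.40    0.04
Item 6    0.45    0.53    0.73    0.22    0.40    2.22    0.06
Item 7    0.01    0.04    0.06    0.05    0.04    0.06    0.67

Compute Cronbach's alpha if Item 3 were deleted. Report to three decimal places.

Remaining items: Item 1, Item 2, Item 4, Item 5, Item 6, Item 7 (k = 6).
sum of item variances = 1.72 + 1.32 + 1.00 + 2.43 + 2.22 + 0.67 = 9.36
σ²_T = 9.36 + 2 × 3.88 = 17.12
α (item deleted) = (6/5)·(1 − 9.36/17.12) = 0.544

Cronbach's alpha = 0.544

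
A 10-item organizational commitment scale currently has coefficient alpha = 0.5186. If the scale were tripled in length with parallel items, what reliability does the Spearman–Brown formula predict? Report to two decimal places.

predicted reliability = 0.76

Length factor m = 3
α' = m·α / (1 + (m−1)·α)
   = 3 × 0.5186 / (1 + (3 − 1) × 0.5186)
   = 1.5558 / 2.0372 = 0.76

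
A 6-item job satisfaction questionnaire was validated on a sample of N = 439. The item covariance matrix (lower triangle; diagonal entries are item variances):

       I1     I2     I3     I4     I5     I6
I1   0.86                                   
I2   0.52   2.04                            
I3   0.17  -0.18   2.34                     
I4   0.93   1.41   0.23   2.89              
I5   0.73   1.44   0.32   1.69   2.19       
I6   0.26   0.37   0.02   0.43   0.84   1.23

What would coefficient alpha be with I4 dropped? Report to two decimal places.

Remaining items: I1, I2, I3, I5, I6 (k = 5).
sum of item variances = 0.86 + 2.04 + 2.34 + 2.19 + 1.23 = 8.66
Var(T) = 8.66 + 2 × 4.49 = 17.64
α (item deleted) = (5/4)·(1 − 8.66/17.64) = 0.64

coefficient alpha = 0.64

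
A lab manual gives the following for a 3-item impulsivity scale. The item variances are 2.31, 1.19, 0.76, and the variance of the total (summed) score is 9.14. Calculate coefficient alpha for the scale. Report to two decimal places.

α = 0.80

ΣVar(i) = 2.31 + 1.19 + 0.76 = 4.26
α = (k/(k−1))·(1 − ΣVar(i)/σ²_total) = (3/2)·(1 − 4.26/9.14) = 0.80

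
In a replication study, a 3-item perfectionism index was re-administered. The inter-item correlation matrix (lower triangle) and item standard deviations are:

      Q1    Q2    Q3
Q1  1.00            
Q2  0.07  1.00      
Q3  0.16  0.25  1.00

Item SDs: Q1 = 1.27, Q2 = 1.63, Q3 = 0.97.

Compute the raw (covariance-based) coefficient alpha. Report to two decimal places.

α = 0.33

Σσ²ᵢ = 1.27² + 1.63² + 0.97² = 5.2107
Covariances σ_ij = r_ij · s_i · s_j:
  σ(Q1,Q2) = 0.07 × 1.27 × 1.63 = 0.1449
  σ(Q1,Q3) = 0.16 × 1.27 × 0.97 = 0.1971
  σ(Q2,Q3) = 0.25 × 1.63 × 0.97 = 0.3953
σ²_T = Σσ²ᵢ + 2·Σσ_ij = 5.2107 + 2 × 0.7373 = 6.6853
α = (3/2)·(1 − 5.2107/6.6853) = 0.33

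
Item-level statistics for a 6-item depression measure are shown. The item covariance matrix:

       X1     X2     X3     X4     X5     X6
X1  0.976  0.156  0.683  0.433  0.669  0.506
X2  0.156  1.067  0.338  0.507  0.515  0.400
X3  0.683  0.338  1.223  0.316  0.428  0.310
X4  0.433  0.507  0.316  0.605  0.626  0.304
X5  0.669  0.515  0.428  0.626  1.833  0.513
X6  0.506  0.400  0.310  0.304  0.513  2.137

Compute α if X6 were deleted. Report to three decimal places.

α = 0.776

Remaining items: X1, X2, X3, X4, X5 (k = 5).
ΣVar(i) = 0.976 + 1.067 + 1.223 + 0.605 + 1.833 = 5.704
σ²_total = 5.704 + 2 × 4.671 = 15.046
α (item deleted) = (5/4)·(1 − 5.704/15.046) = 0.776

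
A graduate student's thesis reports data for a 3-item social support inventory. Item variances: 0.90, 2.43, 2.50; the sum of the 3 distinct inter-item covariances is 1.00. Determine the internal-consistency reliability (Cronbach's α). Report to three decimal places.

Σσᵢ² = 0.90 + 2.43 + 2.50 = 5.83
Sum of distinct covariances = 1.00
total variance = Σσᵢ² + 2·Σcov = 5.83 + 2 × 1.00 = 7.83
α = (3/2)·(1 − 5.83/7.83) = 0.383

α = 0.383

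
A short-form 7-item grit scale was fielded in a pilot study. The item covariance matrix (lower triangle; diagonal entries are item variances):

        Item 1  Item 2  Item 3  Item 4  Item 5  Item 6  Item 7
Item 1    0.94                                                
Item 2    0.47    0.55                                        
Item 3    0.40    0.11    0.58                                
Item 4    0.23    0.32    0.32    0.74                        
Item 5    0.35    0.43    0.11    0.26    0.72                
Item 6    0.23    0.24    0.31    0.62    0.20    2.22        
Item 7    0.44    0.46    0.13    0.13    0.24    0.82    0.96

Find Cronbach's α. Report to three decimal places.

Σσ²ᵢ = 0.94 + 0.55 + 0.58 + 0.74 + 0.72 + 2.22 + 0.96 = 6.71
Σ_{i<j} σ_ij = 6.82
σ²_T = 6.71 + 2 × 6.82 = 20.35
α = (k/(k−1))·(1 − Σσ²ᵢ/σ²_T) = (7/6)·(1 − 6.71/20.35) = 0.782

Cronbach's α = 0.782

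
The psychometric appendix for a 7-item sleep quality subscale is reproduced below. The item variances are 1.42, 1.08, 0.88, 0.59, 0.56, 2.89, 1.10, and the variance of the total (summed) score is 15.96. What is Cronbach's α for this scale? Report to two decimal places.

Σσ²ᵢ = 1.42 + 1.08 + 0.88 + 0.59 + 0.56 + 2.89 + 1.10 = 8.52
α = (k/(k−1))·(1 − Σσ²ᵢ/Var(T)) = (7/6)·(1 − 8.52/15.96) = 0.54

α = 0.54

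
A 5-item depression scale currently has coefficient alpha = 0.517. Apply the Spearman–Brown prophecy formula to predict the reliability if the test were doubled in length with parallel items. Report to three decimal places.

Length factor m = 2
α' = m·α / (1 + (m−1)·α)
   = 2 × 0.517 / (1 + (2 − 1) × 0.517)
   = 1.0340 / 1.5170 = 0.682

predicted reliability = 0.682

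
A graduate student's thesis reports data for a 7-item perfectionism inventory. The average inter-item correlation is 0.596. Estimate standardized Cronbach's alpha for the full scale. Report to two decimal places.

standardized Cronbach's alpha = 0.91

Standardized α = k·r̄ / (1 + (k−1)·r̄) = 7 × 0.596 / (1 + 6 × 0.596)
  = 4.1720 / 4.5760 = 0.91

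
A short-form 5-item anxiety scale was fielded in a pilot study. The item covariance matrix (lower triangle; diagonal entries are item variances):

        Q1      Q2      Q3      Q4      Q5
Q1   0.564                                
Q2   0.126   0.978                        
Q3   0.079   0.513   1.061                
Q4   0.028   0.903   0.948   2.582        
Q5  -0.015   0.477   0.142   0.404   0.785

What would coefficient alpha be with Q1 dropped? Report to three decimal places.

α = 0.742

Remaining items: Q2, Q3, Q4, Q5 (k = 4).
sum of item variances = 0.978 + 1.061 + 2.582 + 0.785 = 5.406
Var(T) = 5.406 + 2 × 3.387 = 12.180
α (item deleted) = (4/3)·(1 − 5.406/12.180) = 0.742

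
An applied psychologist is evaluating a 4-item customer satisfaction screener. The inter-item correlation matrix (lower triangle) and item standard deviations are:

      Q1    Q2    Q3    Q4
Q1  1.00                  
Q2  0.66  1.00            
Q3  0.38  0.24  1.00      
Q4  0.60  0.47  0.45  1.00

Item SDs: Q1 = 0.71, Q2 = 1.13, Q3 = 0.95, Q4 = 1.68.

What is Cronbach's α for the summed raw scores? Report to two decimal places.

α = 0.73

Σσ²ᵢ = 0.71² + 1.13² + 0.95² + 1.68² = 5.5059
Covariances σ_ij = r_ij · s_i · s_j:
  σ(Q1,Q2) = 0.66 × 0.71 × 1.13 = 0.5295
  σ(Q1,Q3) = 0.38 × 0.71 × 0.95 = 0.2563
  σ(Q1,Q4) = 0.60 × 0.71 × 1.68 = 0.7157
  σ(Q2,Q3) = 0.24 × 1.13 × 0.95 = 0.2576
  σ(Q2,Q4) = 0.47 × 1.13 × 1.68 = 0.8922
  σ(Q3,Q4) = 0.45 × 0.95 × 1.68 = 0.7182
σ²_T = Σσ²ᵢ + 2·Σσ_ij = 5.5059 + 2 × 3.3695 = 12.2449
α = (4/3)·(1 − 5.5059/12.2449) = 0.73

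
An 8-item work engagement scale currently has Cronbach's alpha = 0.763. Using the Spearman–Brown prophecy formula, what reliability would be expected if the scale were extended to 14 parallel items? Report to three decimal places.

predicted reliability = 0.849

Length factor m = 14/8 = 1.7500
α' = m·α / (1 + (m−1)·α)
   = 14/8 × 0.763 / (1 + (14/8 − 1) × 0.763)
   = 1.3353 / 1.5722 = 0.849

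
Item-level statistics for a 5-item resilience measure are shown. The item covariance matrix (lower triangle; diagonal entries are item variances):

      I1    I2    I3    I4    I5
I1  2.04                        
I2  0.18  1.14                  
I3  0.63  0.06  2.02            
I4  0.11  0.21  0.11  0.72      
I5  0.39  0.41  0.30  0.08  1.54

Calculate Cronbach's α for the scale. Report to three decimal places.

α = 0.499

ΣVar(i) = 2.04 + 1.14 + 2.02 + 0.72 + 1.54 = 7.46
Sum of off-diagonal covariances = 2.48
σ²_total = 7.46 + 2 × 2.48 = 12.42
α = (k/(k−1))·(1 − ΣVar(i)/σ²_total) = (5/4)·(1 − 7.46/12.42) = 0.499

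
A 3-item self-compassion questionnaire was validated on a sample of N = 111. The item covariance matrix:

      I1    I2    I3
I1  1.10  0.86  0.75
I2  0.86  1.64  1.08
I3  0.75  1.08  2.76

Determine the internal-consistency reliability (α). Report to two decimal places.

α = 0.74

ΣVar(i) = 1.10 + 1.64 + 2.76 = 5.50
Sum of the distinct covariances = 2.69
σ²_total = 5.50 + 2 × 2.69 = 10.88
α = (k/(k−1))·(1 − ΣVar(i)/σ²_total) = (3/2)·(1 − 5.50/10.88) = 0.74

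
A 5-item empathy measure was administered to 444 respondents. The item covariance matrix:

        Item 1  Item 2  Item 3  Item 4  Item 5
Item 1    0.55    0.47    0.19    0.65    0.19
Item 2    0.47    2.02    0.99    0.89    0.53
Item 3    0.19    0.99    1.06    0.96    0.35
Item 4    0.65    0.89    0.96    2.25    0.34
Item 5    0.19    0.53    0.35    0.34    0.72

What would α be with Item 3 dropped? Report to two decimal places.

α = 0.70

Remaining items: Item 1, Item 2, Item 4, Item 5 (k = 4).
Σσ²ᵢ = 0.55 + 2.02 + 2.25 + 0.72 = 5.54
total variance = 5.54 + 2 × 3.07 = 11.68
α (item deleted) = (4/3)·(1 − 5.54/11.68) = 0.70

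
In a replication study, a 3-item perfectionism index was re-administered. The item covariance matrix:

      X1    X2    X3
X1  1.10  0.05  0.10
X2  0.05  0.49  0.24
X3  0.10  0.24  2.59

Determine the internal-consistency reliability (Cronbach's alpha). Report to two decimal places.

α = 0.24

Σσ²ᵢ = 1.10 + 0.49 + 2.59 = 4.18
Σ_{i<j} σ_ij = 0.39
total variance = 4.18 + 2 × 0.39 = 4.96
α = (k/(k−1))·(1 − Σσ²ᵢ/total variance) = (3/2)·(1 − 4.18/4.96) = 0.24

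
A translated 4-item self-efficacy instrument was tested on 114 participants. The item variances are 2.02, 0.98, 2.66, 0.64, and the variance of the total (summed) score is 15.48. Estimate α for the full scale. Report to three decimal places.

Σσᵢ² = 2.02 + 0.98 + 2.66 + 0.64 = 6.30
α = (k/(k−1))·(1 − Σσᵢ²/total variance) = (4/3)·(1 − 6.30/15.48) = 0.791

α = 0.791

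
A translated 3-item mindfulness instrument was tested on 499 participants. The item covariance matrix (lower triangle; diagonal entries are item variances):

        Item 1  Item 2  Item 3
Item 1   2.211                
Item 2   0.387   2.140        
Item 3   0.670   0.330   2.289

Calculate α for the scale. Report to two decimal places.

α = 0.44

sum of item variances = 2.211 + 2.140 + 2.289 = 6.640
Σ_{i<j} σ_ij = 1.387
total variance = 6.640 + 2 × 1.387 = 9.414
α = (k/(k−1))·(1 − sum of item variances/total variance) = (3/2)·(1 − 6.640/9.414) = 0.44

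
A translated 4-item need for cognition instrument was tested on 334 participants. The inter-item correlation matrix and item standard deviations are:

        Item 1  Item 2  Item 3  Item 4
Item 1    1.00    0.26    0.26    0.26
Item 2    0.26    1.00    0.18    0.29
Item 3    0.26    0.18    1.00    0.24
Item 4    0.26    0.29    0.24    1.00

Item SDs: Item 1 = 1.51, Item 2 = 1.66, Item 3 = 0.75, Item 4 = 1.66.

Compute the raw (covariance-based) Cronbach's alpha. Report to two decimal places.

Σσ²ᵢ = 1.51² + 1.66² + 0.75² + 1.66² = 8.3538
Covariances σ_ij = r_ij · s_i · s_j:
  σ(Item 1,Item 2) = 0.26 × 1.51 × 1.66 = 0.6517
  σ(Item 1,Item 3) = 0.26 × 1.51 × 0.75 = 0.2944
  σ(Item 1,Item 4) = 0.26 × 1.51 × 1.66 = 0.6517
  σ(Item 2,Item 3) = 0.18 × 1.66 × 0.75 = 0.2241
  σ(Item 2,Item 4) = 0.29 × 1.66 × 1.66 = 0.7991
  σ(Item 3,Item 4) = 0.24 × 0.75 × 1.66 = 0.2988
σ²_T = Σσ²ᵢ + 2·Σσ_ij = 8.3538 + 2 × 2.9198 = 14.1934
α = (4/3)·(1 − 8.3538/14.1934) = 0.55

α = 0.55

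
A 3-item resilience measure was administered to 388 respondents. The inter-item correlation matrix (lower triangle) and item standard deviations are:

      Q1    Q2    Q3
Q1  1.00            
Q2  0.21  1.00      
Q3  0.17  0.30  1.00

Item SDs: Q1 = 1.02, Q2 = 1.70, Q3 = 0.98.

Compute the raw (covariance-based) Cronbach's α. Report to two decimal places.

Σσ²ᵢ = 1.02² + 1.70² + 0.98² = 4.8908
Covariances σ_ij = r_ij · s_i · s_j:
  σ(Q1,Q2) = 0.21 × 1.02 × 1.70 = 0.3641
  σ(Q1,Q3) = 0.17 × 1.02 × 0.98 = 0.1699
  σ(Q2,Q3) = 0.30 × 1.70 × 0.98 = 0.4998
σ²_T = Σσ²ᵢ + 2·Σσ_ij = 4.8908 + 2 × 1.0338 = 6.9584
α = (3/2)·(1 − 4.8908/6.9584) = 0.45

Cronbach's α = 0.45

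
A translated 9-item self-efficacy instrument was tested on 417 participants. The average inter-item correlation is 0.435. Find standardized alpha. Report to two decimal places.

Standardized α = k·r̄ / (1 + (k−1)·r̄) = 9 × 0.435 / (1 + 8 × 0.435)
  = 3.9150 / 4.4800 = 0.87

standardized alpha = 0.87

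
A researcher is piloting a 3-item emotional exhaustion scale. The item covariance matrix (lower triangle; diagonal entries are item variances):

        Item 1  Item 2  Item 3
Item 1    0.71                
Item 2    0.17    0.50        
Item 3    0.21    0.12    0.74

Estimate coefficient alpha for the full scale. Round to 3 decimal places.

α = 0.508

Σσᵢ² = 0.71 + 0.50 + 0.74 = 1.95
Sum of the distinct covariances = 0.50
total variance = 1.95 + 2 × 0.50 = 2.95
α = (k/(k−1))·(1 − Σσᵢ²/total variance) = (3/2)·(1 − 1.95/2.95) = 0.508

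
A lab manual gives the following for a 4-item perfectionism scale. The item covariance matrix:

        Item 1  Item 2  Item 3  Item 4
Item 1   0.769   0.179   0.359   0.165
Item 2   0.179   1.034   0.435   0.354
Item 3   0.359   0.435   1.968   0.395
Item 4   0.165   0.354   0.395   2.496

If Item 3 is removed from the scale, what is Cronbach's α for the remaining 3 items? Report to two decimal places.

Remaining items: Item 1, Item 2, Item 4 (k = 3).
Σσ²ᵢ = 0.769 + 1.034 + 2.496 = 4.299
total variance = 4.299 + 2 × 0.698 = 5.695
α (item deleted) = (3/2)·(1 − 4.299/5.695) = 0.37

Cronbach's α = 0.37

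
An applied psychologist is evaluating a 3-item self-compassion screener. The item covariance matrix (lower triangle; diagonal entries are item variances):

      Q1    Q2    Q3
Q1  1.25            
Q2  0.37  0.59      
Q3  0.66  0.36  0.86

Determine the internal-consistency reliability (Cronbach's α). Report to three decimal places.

sum of item variances = 1.25 + 0.59 + 0.86 = 2.70
Sum of the distinct covariances = 1.39
σ²_T = 2.70 + 2 × 1.39 = 5.48
α = (k/(k−1))·(1 − sum of item variances/σ²_T) = (3/2)·(1 − 2.70/5.48) = 0.761

Cronbach's α = 0.761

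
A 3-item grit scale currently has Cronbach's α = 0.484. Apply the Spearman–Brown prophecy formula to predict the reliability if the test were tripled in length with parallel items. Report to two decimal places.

predicted reliability = 0.74

Length factor m = 3
α' = m·α / (1 + (m−1)·α)
   = 3 × 0.484 / (1 + (3 − 1) × 0.484)
   = 1.4520 / 1.9680 = 0.74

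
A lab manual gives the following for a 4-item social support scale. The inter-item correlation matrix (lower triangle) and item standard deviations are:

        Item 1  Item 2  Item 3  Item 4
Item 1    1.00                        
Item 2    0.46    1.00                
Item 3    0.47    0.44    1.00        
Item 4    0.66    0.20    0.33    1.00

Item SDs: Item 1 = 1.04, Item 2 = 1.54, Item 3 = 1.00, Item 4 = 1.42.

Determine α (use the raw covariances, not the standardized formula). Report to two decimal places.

α = 0.72

Σσ²ᵢ = 1.04² + 1.54² + 1.00² + 1.42² = 6.4696
Covariances σ_ij = r_ij · s_i · s_j:
  σ(Item 1,Item 2) = 0.46 × 1.04 × 1.54 = 0.7367
  σ(Item 1,Item 3) = 0.47 × 1.04 × 1.00 = 0.4888
  σ(Item 1,Item 4) = 0.66 × 1.04 × 1.42 = 0.9747
  σ(Item 2,Item 3) = 0.44 × 1.54 × 1.00 = 0.6776
  σ(Item 2,Item 4) = 0.20 × 1.54 × 1.42 = 0.4374
  σ(Item 3,Item 4) = 0.33 × 1.00 × 1.42 = 0.4686
σ²_T = Σσ²ᵢ + 2·Σσ_ij = 6.4696 + 2 × 3.7838 = 14.0372
α = (4/3)·(1 − 6.4696/14.0372) = 0.72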